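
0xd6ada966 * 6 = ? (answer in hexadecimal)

Multiply each base-16 digit by 6, carrying:
  6×6 = 36 → write 4 carry 2
  6×6+2 = 38 → write 6 carry 2
  9×6+2 = 56 → write 8 carry 3
  a×6+3 = 63 → write f carry 3
  d×6+3 = 81 → write 1 carry 5
  a×6+5 = 65 → write 1 carry 4
  6×6+4 = 40 → write 8 carry 2
  d×6+2 = 80 → write 0 carry 5
  remaining carry: 5

0x50811f864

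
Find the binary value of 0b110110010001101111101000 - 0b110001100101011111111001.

0b100101100001111101111

Subtract column by column in base 2:
  0-1 → 1 (borrow)
  0-0-1 → 1 (borrow)
  0-0-1 → 1 (borrow)
  1-1-1 → 1 (borrow)
  0-1-1 → 0 (borrow)
  1-1-1 → 1 (borrow)
  1-1-1 → 1 (borrow)
  1-1-1 → 1 (borrow)
  1-1-1 → 1 (borrow)
  1-1-1 → 1 (borrow)
  0-1-1 → 0 (borrow)
  1-0-1 → 0
  1-1 → 0
  0-0 → 0
  0-1 → 1 (borrow)
  0-0-1 → 1 (borrow)
  1-0-1 → 0
  0-1 → 1 (borrow)
  0-1-1 → 0 (borrow)
  1-0-1 → 0
  1-0 → 1
  0-0 → 0
  1-1 → 0
  1-1 → 0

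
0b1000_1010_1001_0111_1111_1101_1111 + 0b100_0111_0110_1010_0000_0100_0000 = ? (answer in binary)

0b1101001000000010000000011111

Add column by column in base 2, right to left:
  1+0 = 1
  1+0 = 1
  1+0 = 1
  1+0 = 1
  1+0 = 1
  0+0 = 0
  1+1 = 0 carry 1
  1+0+1 = 0 carry 1
  1+0+1 = 0 carry 1
  1+0+1 = 0 carry 1
  1+0+1 = 0 carry 1
  1+0+1 = 0 carry 1
  1+0+1 = 0 carry 1
  1+1+1 = 1 carry 1
  1+0+1 = 0 carry 1
  0+1+1 = 0 carry 1
  1+0+1 = 0 carry 1
  0+1+1 = 0 carry 1
  0+1+1 = 0 carry 1
  1+0+1 = 0 carry 1
  0+1+1 = 0 carry 1
  1+1+1 = 1 carry 1
  0+1+1 = 0 carry 1
  1+0+1 = 0 carry 1
  0+0+1 = 1
  0+0 = 0
  0+1 = 1
  1+0 = 1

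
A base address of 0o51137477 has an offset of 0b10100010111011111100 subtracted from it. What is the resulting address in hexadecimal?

0o51137477 = 0xa4bf3f in hexadecimal.
0b10100010111011111100 = 0xa2efc in hexadecimal.
Subtract column by column in base 16:
  f-c → 3
  3-f → 4 (borrow)
  f-e-1 → 0
  b-2 → 9
  4-a → a (borrow)
  a-0-1 → 9

0x9a9043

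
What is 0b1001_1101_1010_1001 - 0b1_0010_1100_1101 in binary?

0b1000101011011100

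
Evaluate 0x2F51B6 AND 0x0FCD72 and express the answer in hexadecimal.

0x0F4132

AND each hex digit independently (no carries):
  2&0=0, F&F=F, 5&C=4, 1&D=1, B&7=3, 6&2=2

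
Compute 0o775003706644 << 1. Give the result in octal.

1 bits is not a whole number of base-8 digits; in binary: 111111101000000011111000110110100100 << 1 = 1111111010000000111110001101101001000.

0o1772007615510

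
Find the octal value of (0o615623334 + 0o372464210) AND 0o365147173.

0o200107140

Add column by column in base 8, right to left:
  4+0 = 4
  3+1 = 4
  3+2 = 5
  3+4 = 7
  2+6 = 0 carry 1
  6+4+1 = 3 carry 1
  5+2+1 = 0 carry 1
  1+7+1 = 1 carry 1
  6+3+1 = 2 carry 1
  final carry 1
Sum = 0o1210307544; now AND with 0o365147173:
  1&0=0, 2&3=2, 1&6=0, 0&5=0, 3&1=1, 0&4=0, 7&7=7, 5&1=1, 4&7=4, 4&3=0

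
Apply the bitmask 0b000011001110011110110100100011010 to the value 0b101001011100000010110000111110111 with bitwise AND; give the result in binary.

0b000001001100000010110000100010010

AND bit by bit (1 only where both bits are 1):
  101001011100000010110000111110111
& 000011001110011110110100100011010
= 000001001100000010110000100010010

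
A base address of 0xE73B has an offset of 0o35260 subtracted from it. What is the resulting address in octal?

0xE73B = 0o163473 in octal.
Subtract column by column in base 8:
  3-0 → 3
  7-6 → 1
  4-2 → 2
  3-5 → 6 (borrow)
  6-3-1 → 2
  1-0 → 1

0o126213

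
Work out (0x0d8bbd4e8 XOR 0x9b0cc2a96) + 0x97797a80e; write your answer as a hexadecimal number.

0x12e00fa68c

First 0x0d8bbd4e8 XOR 0x9b0cc2a96 = 0x96877fe7e.
Add column by column in base 16, right to left:
  e+e = c carry 1
  7+0+1 = 8
  e+8 = 6 carry 1
  f+a+1 = a carry 1
  7+7+1 = f
  7+9 = 0 carry 1
  8+7+1 = 0 carry 1
  6+7+1 = e
  9+9 = 2 carry 1
  final carry 1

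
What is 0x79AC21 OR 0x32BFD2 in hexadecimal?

0x7BBFF3

OR each hex digit independently (no carries):
  7|3=7, 9|2=B, A|B=B, C|F=F, 2|D=F, 1|2=3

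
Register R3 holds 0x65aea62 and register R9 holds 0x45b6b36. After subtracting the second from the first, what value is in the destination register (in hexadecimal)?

Subtract column by column in base 16:
  2-6 → c (borrow)
  6-3-1 → 2
  a-b → f (borrow)
  e-6-1 → 7
  a-b → f (borrow)
  5-5-1 → f (borrow)
  6-4-1 → 1

0x1ff7f2c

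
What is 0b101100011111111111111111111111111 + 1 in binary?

0b101100100000000000000000000000000

The trailing 26 digits are 1 (max in base 2), so adding 1 cascades: they roll to 0 and the next digit up increments.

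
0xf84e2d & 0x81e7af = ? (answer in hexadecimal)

0x80462d

AND each hex digit independently (no carries):
  f&8=8, 8&1=0, 4&e=4, e&7=6, 2&a=2, d&f=d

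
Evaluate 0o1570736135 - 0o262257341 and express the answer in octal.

Subtract column by column in base 8:
  5-1 → 4
  3-4 → 7 (borrow)
  1-3-1 → 5 (borrow)
  6-7-1 → 6 (borrow)
  3-5-1 → 5 (borrow)
  7-2-1 → 4
  0-2 → 6 (borrow)
  7-6-1 → 0
  5-2 → 3
  1-0 → 1

0o1306456574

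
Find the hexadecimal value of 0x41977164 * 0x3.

Multiply each base-16 digit by 3, carrying:
  4×3 = 12 → write C
  6×3 = 18 → write 2 carry 1
  1×3+1 = 4 → write 4
  7×3 = 21 → write 5 carry 1
  7×3+1 = 22 → write 6 carry 1
  9×3+1 = 28 → write C carry 1
  1×3+1 = 4 → write 4
  4×3 = 12 → write C

0xC4C6542C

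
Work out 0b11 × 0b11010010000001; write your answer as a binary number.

0b1001110110000011

Multiply each base-2 digit by 3, carrying:
  1×3 = 3 → write 1 carry 1
  0×3+1 = 1 → write 1
  0×3 = 0 → write 0
  0×3 = 0 → write 0
  0×3 = 0 → write 0
  0×3 = 0 → write 0
  0×3 = 0 → write 0
  1×3 = 3 → write 1 carry 1
  0×3+1 = 1 → write 1
  0×3 = 0 → write 0
  1×3 = 3 → write 1 carry 1
  0×3+1 = 1 → write 1
  1×3 = 3 → write 1 carry 1
  1×3+1 = 4 → write 0 carry 2
  remaining carry: 10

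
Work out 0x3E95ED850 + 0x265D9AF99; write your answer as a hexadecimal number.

0x64F3887E9

Add column by column in base 16, right to left:
  0+9 = 9
  5+9 = E
  8+F = 7 carry 1
  D+A+1 = 8 carry 1
  E+9+1 = 8 carry 1
  5+D+1 = 3 carry 1
  9+5+1 = F
  E+6 = 4 carry 1
  3+2+1 = 6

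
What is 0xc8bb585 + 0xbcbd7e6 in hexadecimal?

Add column by column in base 16, right to left:
  5+6 = b
  8+e = 6 carry 1
  5+7+1 = d
  b+d = 8 carry 1
  b+b+1 = 7 carry 1
  8+c+1 = 5 carry 1
  c+b+1 = 8 carry 1
  final carry 1

0x18578d6b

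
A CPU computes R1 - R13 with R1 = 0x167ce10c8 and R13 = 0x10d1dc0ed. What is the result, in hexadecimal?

Subtract column by column in base 16:
  8-d → b (borrow)
  c-e-1 → d (borrow)
  0-0-1 → f (borrow)
  1-c-1 → 4 (borrow)
  e-d-1 → 0
  c-1 → b
  7-d → a (borrow)
  6-0-1 → 5
  1-1 → 0

0x5ab04fdb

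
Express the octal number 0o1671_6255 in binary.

0b1110111001110010101101

Each octal digit is 3 bits: 1=001 6=110 7=111 1=001 6=110 2=010 5=101 5=101.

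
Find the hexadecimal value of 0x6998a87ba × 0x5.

Multiply each base-16 digit by 5, carrying:
  a×5 = 50 → write 2 carry 3
  b×5+3 = 58 → write a carry 3
  7×5+3 = 38 → write 6 carry 2
  8×5+2 = 42 → write a carry 2
  a×5+2 = 52 → write 4 carry 3
  8×5+3 = 43 → write b carry 2
  9×5+2 = 47 → write f carry 2
  9×5+2 = 47 → write f carry 2
  6×5+2 = 32 → write 0 carry 2
  remaining carry: 2

0x20ffb4a6a2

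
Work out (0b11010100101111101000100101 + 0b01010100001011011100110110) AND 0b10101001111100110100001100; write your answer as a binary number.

0b101000111000000100001000

Add column by column in base 2, right to left:
  1+0 = 1
  0+1 = 1
  1+1 = 0 carry 1
  0+0+1 = 1
  0+1 = 1
  1+1 = 0 carry 1
  0+0+1 = 1
  0+0 = 0
  0+1 = 1
  1+1 = 0 carry 1
  0+1+1 = 0 carry 1
  1+0+1 = 0 carry 1
  1+1+1 = 1 carry 1
  1+1+1 = 1 carry 1
  1+0+1 = 0 carry 1
  1+1+1 = 1 carry 1
  0+0+1 = 1
  1+0 = 1
  0+0 = 0
  0+0 = 0
  1+1 = 0 carry 1
  0+0+1 = 1
  1+1 = 0 carry 1
  0+0+1 = 1
  1+1 = 0 carry 1
  1+0+1 = 0 carry 1
  final carry 1
Sum = 0b100101000111011000101011011; now AND with 0b10101001111100110100001100:
  100101000111011000101011011
& 010101001111100110100001100
= 000101000111000000100001000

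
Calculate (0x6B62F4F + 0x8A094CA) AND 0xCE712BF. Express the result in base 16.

0xC460019

Add column by column in base 16, right to left:
  F+A = 9 carry 1
  4+C+1 = 1 carry 1
  F+4+1 = 4 carry 1
  2+9+1 = C
  6+0 = 6
  B+A = 5 carry 1
  6+8+1 = F
Sum = 0xF56C419; now AND with 0xCE712BF:
  F&C=C, 5&E=4, 6&7=6, C&1=0, 4&2=0, 1&B=1, 9&F=9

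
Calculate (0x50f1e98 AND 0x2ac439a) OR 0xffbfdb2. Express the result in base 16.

0x50f1e98 AND 0x2ac439a = 0x00c0298.
Then OR with 0xffbfdb2.

0xfffffba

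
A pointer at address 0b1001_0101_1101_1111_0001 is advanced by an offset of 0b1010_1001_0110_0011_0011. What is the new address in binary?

Add column by column in base 2, right to left:
  1+1 = 0 carry 1
  0+1+1 = 0 carry 1
  0+0+1 = 1
  0+0 = 0
  1+1 = 0 carry 1
  1+1+1 = 1 carry 1
  1+0+1 = 0 carry 1
  1+0+1 = 0 carry 1
  1+0+1 = 0 carry 1
  0+1+1 = 0 carry 1
  1+1+1 = 1 carry 1
  1+0+1 = 0 carry 1
  1+1+1 = 1 carry 1
  0+0+1 = 1
  1+0 = 1
  0+1 = 1
  1+0 = 1
  0+1 = 1
  0+0 = 0
  1+1 = 0 carry 1
  final carry 1

0b100111111010000100100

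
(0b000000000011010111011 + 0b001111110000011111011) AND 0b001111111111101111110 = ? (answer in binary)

0b1111110011100110110

Add column by column in base 2, right to left:
  1+1 = 0 carry 1
  1+1+1 = 1 carry 1
  0+0+1 = 1
  1+1 = 0 carry 1
  1+1+1 = 1 carry 1
  1+1+1 = 1 carry 1
  0+1+1 = 0 carry 1
  1+1+1 = 1 carry 1
  0+0+1 = 1
  1+0 = 1
  1+0 = 1
  0+0 = 0
  0+0 = 0
  0+1 = 1
  0+1 = 1
  0+1 = 1
  0+1 = 1
  0+1 = 1
  0+1 = 1
Sum = 0b1111110011110110110; now AND with 0b001111111111101111110:
  001111110011110110110
& 001111111111101111110
= 001111110011100110110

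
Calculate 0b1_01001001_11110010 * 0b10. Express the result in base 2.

0b101001001111100100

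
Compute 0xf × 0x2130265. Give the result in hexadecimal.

0x1f1d23eb

Multiply each base-16 digit by 15, carrying:
  5×15 = 75 → write b carry 4
  6×15+4 = 94 → write e carry 5
  2×15+5 = 35 → write 3 carry 2
  0×15+2 = 2 → write 2
  3×15 = 45 → write d carry 2
  1×15+2 = 17 → write 1 carry 1
  2×15+1 = 31 → write f carry 1
  remaining carry: 1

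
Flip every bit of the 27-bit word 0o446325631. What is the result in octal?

Each oct digit d becomes 7−d:
  4→3, 4→3, 6→1, 3→4, 2→5, 5→2, 6→1, 3→4, 1→6

0o331452146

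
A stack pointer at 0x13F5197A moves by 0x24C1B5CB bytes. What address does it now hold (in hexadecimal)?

Add column by column in base 16, right to left:
  A+B = 5 carry 1
  7+C+1 = 4 carry 1
  9+5+1 = F
  1+B = C
  5+1 = 6
  F+C = B carry 1
  3+4+1 = 8
  1+2 = 3

0x38B6CF45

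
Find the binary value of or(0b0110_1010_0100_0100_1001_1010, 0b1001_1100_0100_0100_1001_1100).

OR bit by bit (1 where either bit is 1):
  011010100100010010011010
| 100111000100010010011100
= 111111100100010010011110

0b111111100100010010011110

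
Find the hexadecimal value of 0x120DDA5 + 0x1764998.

0x297273D

Add column by column in base 16, right to left:
  5+8 = D
  A+9 = 3 carry 1
  D+9+1 = 7 carry 1
  D+4+1 = 2 carry 1
  0+6+1 = 7
  2+7 = 9
  1+1 = 2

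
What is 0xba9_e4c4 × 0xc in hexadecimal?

0x8bf6b930

Multiply each base-16 digit by 12, carrying:
  4×12 = 48 → write 0 carry 3
  c×12+3 = 147 → write 3 carry 9
  4×12+9 = 57 → write 9 carry 3
  e×12+3 = 171 → write b carry 10
  9×12+10 = 118 → write 6 carry 7
  a×12+7 = 127 → write f carry 7
  b×12+7 = 139 → write b carry 8
  remaining carry: 8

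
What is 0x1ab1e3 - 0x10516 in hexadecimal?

Subtract column by column in base 16:
  3-6 → d (borrow)
  e-1-1 → c
  1-5 → c (borrow)
  b-0-1 → a
  a-1 → 9
  1-0 → 1

0x19accd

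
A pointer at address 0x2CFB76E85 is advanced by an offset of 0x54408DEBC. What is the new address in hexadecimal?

Add column by column in base 16, right to left:
  5+C = 1 carry 1
  8+B+1 = 4 carry 1
  E+E+1 = D carry 1
  6+D+1 = 4 carry 1
  7+8+1 = 0 carry 1
  B+0+1 = C
  F+4 = 3 carry 1
  C+4+1 = 1 carry 1
  2+5+1 = 8

0x813C04D41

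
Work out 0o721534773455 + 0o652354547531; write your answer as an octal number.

0o1574111543206

Add column by column in base 8, right to left:
  5+1 = 6
  5+3 = 0 carry 1
  4+5+1 = 2 carry 1
  3+7+1 = 3 carry 1
  7+4+1 = 4 carry 1
  7+5+1 = 5 carry 1
  4+4+1 = 1 carry 1
  3+5+1 = 1 carry 1
  5+3+1 = 1 carry 1
  1+2+1 = 4
  2+5 = 7
  7+6 = 5 carry 1
  final carry 1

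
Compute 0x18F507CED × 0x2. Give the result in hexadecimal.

Multiply each base-16 digit by 2, carrying:
  D×2 = 26 → write A carry 1
  E×2+1 = 29 → write D carry 1
  C×2+1 = 25 → write 9 carry 1
  7×2+1 = 15 → write F
  0×2 = 0 → write 0
  5×2 = 10 → write A
  F×2 = 30 → write E carry 1
  8×2+1 = 17 → write 1 carry 1
  1×2+1 = 3 → write 3

0x31EA0F9DA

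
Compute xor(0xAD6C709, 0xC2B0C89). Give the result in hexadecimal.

0x6FDCB80

XOR each hex digit independently (no carries):
  A^C=6, D^2=F, 6^B=D, C^0=C, 7^C=B, 0^8=8, 9^9=0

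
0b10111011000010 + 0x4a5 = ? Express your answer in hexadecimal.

0x3367

0b10111011000010 = 0x2ec2 in hexadecimal.
Add column by column in base 16, right to left:
  2+5 = 7
  c+a = 6 carry 1
  e+4+1 = 3 carry 1
  2+0+1 = 3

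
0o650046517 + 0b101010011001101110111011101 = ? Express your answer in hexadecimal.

0o650046517 = 0x6A04D4F in hexadecimal.
0b101010011001101110111011101 = 0x54CDDDD in hexadecimal.
Add column by column in base 16, right to left:
  F+D = C carry 1
  4+D+1 = 2 carry 1
  D+D+1 = B carry 1
  4+D+1 = 2 carry 1
  0+C+1 = D
  A+4 = E
  6+5 = B

0xBED2B2C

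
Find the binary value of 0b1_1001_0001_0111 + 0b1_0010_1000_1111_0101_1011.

0b100101010100001110010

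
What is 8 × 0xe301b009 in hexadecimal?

0x7180d8048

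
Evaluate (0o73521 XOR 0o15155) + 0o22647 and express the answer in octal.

0o111343

First 0o73521 XOR 0o15155 = 0o66474.
Add column by column in base 8, right to left:
  4+7 = 3 carry 1
  7+4+1 = 4 carry 1
  4+6+1 = 3 carry 1
  6+2+1 = 1 carry 1
  6+2+1 = 1 carry 1
  final carry 1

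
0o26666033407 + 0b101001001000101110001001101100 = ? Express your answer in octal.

0b101001001000101110001001101100 = 0o5110561154 in octal.
Add column by column in base 8, right to left:
  7+4 = 3 carry 1
  0+5+1 = 6
  4+1 = 5
  3+1 = 4
  3+6 = 1 carry 1
  0+5+1 = 6
  6+0 = 6
  6+1 = 7
  6+1 = 7
  6+5 = 3 carry 1
  2+0+1 = 3

0o33776614563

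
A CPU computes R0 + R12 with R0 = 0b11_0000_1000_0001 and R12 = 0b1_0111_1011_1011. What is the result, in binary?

Add column by column in base 2, right to left:
  1+1 = 0 carry 1
  0+1+1 = 0 carry 1
  0+0+1 = 1
  0+1 = 1
  0+1 = 1
  0+1 = 1
  0+0 = 0
  1+1 = 0 carry 1
  0+1+1 = 0 carry 1
  0+1+1 = 0 carry 1
  0+1+1 = 0 carry 1
  0+0+1 = 1
  1+1 = 0 carry 1
  1+0+1 = 0 carry 1
  final carry 1

0b100100000111100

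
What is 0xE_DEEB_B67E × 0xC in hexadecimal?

0xB2730C8DE8

Multiply each base-16 digit by 12, carrying:
  E×12 = 168 → write 8 carry 10
  7×12+10 = 94 → write E carry 5
  6×12+5 = 77 → write D carry 4
  B×12+4 = 136 → write 8 carry 8
  B×12+8 = 140 → write C carry 8
  E×12+8 = 176 → write 0 carry 11
  E×12+11 = 179 → write 3 carry 11
  D×12+11 = 167 → write 7 carry 10
  E×12+10 = 178 → write 2 carry 11
  remaining carry: B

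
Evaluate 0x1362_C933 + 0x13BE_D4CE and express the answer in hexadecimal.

0x27219E01

Add column by column in base 16, right to left:
  3+E = 1 carry 1
  3+C+1 = 0 carry 1
  9+4+1 = E
  C+D = 9 carry 1
  2+E+1 = 1 carry 1
  6+B+1 = 2 carry 1
  3+3+1 = 7
  1+1 = 2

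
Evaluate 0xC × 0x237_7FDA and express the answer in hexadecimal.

Multiply each base-16 digit by 12, carrying:
  A×12 = 120 → write 8 carry 7
  D×12+7 = 163 → write 3 carry 10
  F×12+10 = 190 → write E carry 11
  7×12+11 = 95 → write F carry 5
  7×12+5 = 89 → write 9 carry 5
  3×12+5 = 41 → write 9 carry 2
  2×12+2 = 26 → write A carry 1
  remaining carry: 1

0x1A99FE38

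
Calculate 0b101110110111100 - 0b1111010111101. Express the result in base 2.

0b11111011111111

Subtract column by column in base 2:
  0-1 → 1 (borrow)
  0-0-1 → 1 (borrow)
  1-1-1 → 1 (borrow)
  1-1-1 → 1 (borrow)
  1-1-1 → 1 (borrow)
  1-1-1 → 1 (borrow)
  0-0-1 → 1 (borrow)
  1-1-1 → 1 (borrow)
  1-0-1 → 0
  0-1 → 1 (borrow)
  1-1-1 → 1 (borrow)
  1-1-1 → 1 (borrow)
  1-1-1 → 1 (borrow)
  0-0-1 → 1 (borrow)
  1-0-1 → 0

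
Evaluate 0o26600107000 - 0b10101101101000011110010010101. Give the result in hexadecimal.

0xa04c516b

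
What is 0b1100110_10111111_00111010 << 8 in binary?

Left shift by 8: append 8 zero bits.

0b1100110101111110011101000000000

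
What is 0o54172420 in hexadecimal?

Each octal digit is 3 bits: 5=101 4=100 1=001 7=111 2=010 4=100 2=010 0=000.
Group the bits into nibbles: 1011 0000 1111 0101 0001 0000 → B0F510.

0xB0F510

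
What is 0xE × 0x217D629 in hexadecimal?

0x1D4DB63E

Multiply each base-16 digit by 14, carrying:
  9×14 = 126 → write E carry 7
  2×14+7 = 35 → write 3 carry 2
  6×14+2 = 86 → write 6 carry 5
  D×14+5 = 187 → write B carry 11
  7×14+11 = 109 → write D carry 6
  1×14+6 = 20 → write 4 carry 1
  2×14+1 = 29 → write D carry 1
  remaining carry: 1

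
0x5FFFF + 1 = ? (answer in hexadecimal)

0x60000

The trailing 4 digits are F (max in base 16), so adding 1 cascades: they roll to 0 and the next digit up increments.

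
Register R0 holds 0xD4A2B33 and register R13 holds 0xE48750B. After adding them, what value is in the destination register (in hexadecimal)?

0x1B92A03E

Add column by column in base 16, right to left:
  3+B = E
  3+0 = 3
  B+5 = 0 carry 1
  2+7+1 = A
  A+8 = 2 carry 1
  4+4+1 = 9
  D+E = B carry 1
  final carry 1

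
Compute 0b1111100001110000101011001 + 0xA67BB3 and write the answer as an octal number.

0o245656414

0b1111100001110000101011001 = 0o174160531 in octal.
0xA67BB3 = 0o51475663 in octal.
Add column by column in base 8, right to left:
  1+3 = 4
  3+6 = 1 carry 1
  5+6+1 = 4 carry 1
  0+5+1 = 6
  6+7 = 5 carry 1
  1+4+1 = 6
  4+1 = 5
  7+5 = 4 carry 1
  1+0+1 = 2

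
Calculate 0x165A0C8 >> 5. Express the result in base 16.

0xB2D06

5 bits is not a whole number of base-16 digits; in binary: 1011001011010000011001000 >> 5 = 10110010110100000110.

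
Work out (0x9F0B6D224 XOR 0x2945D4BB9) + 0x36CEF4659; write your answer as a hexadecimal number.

0xED1DADFF6

First 0x9F0B6D224 XOR 0x2945D4BB9 = 0xB64EB999D.
Add column by column in base 16, right to left:
  D+9 = 6 carry 1
  9+5+1 = F
  9+6 = F
  9+4 = D
  B+F = A carry 1
  E+E+1 = D carry 1
  4+C+1 = 1 carry 1
  6+6+1 = D
  B+3 = E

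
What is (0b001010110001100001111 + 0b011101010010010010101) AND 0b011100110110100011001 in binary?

0b1000000010100000000

Add column by column in base 2, right to left:
  1+1 = 0 carry 1
  1+0+1 = 0 carry 1
  1+1+1 = 1 carry 1
  1+0+1 = 0 carry 1
  0+1+1 = 0 carry 1
  0+0+1 = 1
  0+0 = 0
  0+1 = 1
  1+0 = 1
  1+0 = 1
  0+1 = 1
  0+0 = 0
  0+0 = 0
  1+1 = 0 carry 1
  1+0+1 = 0 carry 1
  0+1+1 = 0 carry 1
  1+0+1 = 0 carry 1
  0+1+1 = 0 carry 1
  1+1+1 = 1 carry 1
  0+1+1 = 0 carry 1
  final carry 1
Sum = 0b101000000011110100100; now AND with 0b011100110110100011001:
  101000000011110100100
& 011100110110100011001
= 001000000010100000000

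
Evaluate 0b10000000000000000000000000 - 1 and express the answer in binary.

The trailing 25 digits are 0, so subtracting 1 borrows through: they become 1 and the next digit up decrements.

0b1111111111111111111111111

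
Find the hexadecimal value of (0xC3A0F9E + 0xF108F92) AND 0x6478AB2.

0x2428A30

Add column by column in base 16, right to left:
  E+2 = 0 carry 1
  9+9+1 = 3 carry 1
  F+F+1 = F carry 1
  0+8+1 = 9
  A+0 = A
  3+1 = 4
  C+F = B carry 1
  final carry 1
Sum = 0x1B4A9F30; now AND with 0x6478AB2:
  1&0=0, B&6=2, 4&4=4, A&7=2, 9&8=8, F&A=A, 3&B=3, 0&2=0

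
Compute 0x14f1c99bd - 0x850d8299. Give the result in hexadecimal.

Subtract column by column in base 16:
  d-9 → 4
  b-9 → 2
  9-2 → 7
  9-8 → 1
  c-d → f (borrow)
  1-0-1 → 0
  f-5 → a
  4-8 → c (borrow)
  1-0-1 → 0

0xca0f1724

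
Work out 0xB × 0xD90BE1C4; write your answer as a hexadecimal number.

Multiply each base-16 digit by 11, carrying:
  4×11 = 44 → write C carry 2
  C×11+2 = 134 → write 6 carry 8
  1×11+8 = 19 → write 3 carry 1
  E×11+1 = 155 → write B carry 9
  B×11+9 = 130 → write 2 carry 8
  0×11+8 = 8 → write 8
  9×11 = 99 → write 3 carry 6
  D×11+6 = 149 → write 5 carry 9
  remaining carry: 9

0x95382B36C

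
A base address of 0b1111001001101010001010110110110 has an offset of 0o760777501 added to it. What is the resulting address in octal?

0o20076212367

0b1111001001101010001010110110110 = 0o17115212666 in octal.
Add column by column in base 8, right to left:
  6+1 = 7
  6+0 = 6
  6+5 = 3 carry 1
  2+7+1 = 2 carry 1
  1+7+1 = 1 carry 1
  2+7+1 = 2 carry 1
  5+0+1 = 6
  1+6 = 7
  1+7 = 0 carry 1
  7+0+1 = 0 carry 1
  1+0+1 = 2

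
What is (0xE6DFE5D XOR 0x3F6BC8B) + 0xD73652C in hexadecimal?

0x1B0EA802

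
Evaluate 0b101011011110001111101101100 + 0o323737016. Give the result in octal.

0o1057556572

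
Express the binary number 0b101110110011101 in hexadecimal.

0x5D9D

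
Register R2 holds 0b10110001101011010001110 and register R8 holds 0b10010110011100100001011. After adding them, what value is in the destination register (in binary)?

0b101001000000111110011001

Add column by column in base 2, right to left:
  0+1 = 1
  1+1 = 0 carry 1
  1+0+1 = 0 carry 1
  1+1+1 = 1 carry 1
  0+0+1 = 1
  0+0 = 0
  0+0 = 0
  1+0 = 1
  0+1 = 1
  1+0 = 1
  1+0 = 1
  0+1 = 1
  1+1 = 0 carry 1
  0+1+1 = 0 carry 1
  1+0+1 = 0 carry 1
  1+0+1 = 0 carry 1
  0+1+1 = 0 carry 1
  0+1+1 = 0 carry 1
  0+0+1 = 1
  1+1 = 0 carry 1
  1+0+1 = 0 carry 1
  0+0+1 = 1
  1+1 = 0 carry 1
  final carry 1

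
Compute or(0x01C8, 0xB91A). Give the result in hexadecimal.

0xB9DA

OR each hex digit independently (no carries):
  0|B=B, 1|9=9, C|1=D, 8|A=A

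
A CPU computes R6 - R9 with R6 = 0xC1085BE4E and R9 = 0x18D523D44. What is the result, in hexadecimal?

0xA8333810A

Subtract column by column in base 16:
  E-4 → A
  4-4 → 0
  E-D → 1
  B-3 → 8
  5-2 → 3
  8-5 → 3
  0-D → 3 (borrow)
  1-8-1 → 8 (borrow)
  C-1-1 → A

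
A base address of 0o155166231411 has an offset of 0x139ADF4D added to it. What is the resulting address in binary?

0o155166231411 = 0b1101101001110110010011001100001001 in binary.
0x139ADF4D = 0b10011100110101101111101001101 in binary.
Add column by column in base 2, right to left:
  1+1 = 0 carry 1
  0+0+1 = 1
  0+1 = 1
  1+1 = 0 carry 1
  0+0+1 = 1
  0+0 = 0
  0+1 = 1
  0+0 = 0
  1+1 = 0 carry 1
  1+1+1 = 1 carry 1
  0+1+1 = 0 carry 1
  0+1+1 = 0 carry 1
  1+1+1 = 1 carry 1
  1+0+1 = 0 carry 1
  0+1+1 = 0 carry 1
  0+1+1 = 0 carry 1
  1+0+1 = 0 carry 1
  0+1+1 = 0 carry 1
  0+0+1 = 1
  1+1 = 0 carry 1
  1+1+1 = 1 carry 1
  0+0+1 = 1
  1+0 = 1
  1+1 = 0 carry 1
  1+1+1 = 1 carry 1
  0+1+1 = 0 carry 1
  0+0+1 = 1
  1+0 = 1
  0+1 = 1
  1+0 = 1
  1+0 = 1
  0+0 = 0
  1+0 = 1
  1+0 = 1

0b1101111101011101000001001001010110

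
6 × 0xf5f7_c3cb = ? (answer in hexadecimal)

Multiply each base-16 digit by 6, carrying:
  b×6 = 66 → write 2 carry 4
  c×6+4 = 76 → write c carry 4
  3×6+4 = 22 → write 6 carry 1
  c×6+1 = 73 → write 9 carry 4
  7×6+4 = 46 → write e carry 2
  f×6+2 = 92 → write c carry 5
  5×6+5 = 35 → write 3 carry 2
  f×6+2 = 92 → write c carry 5
  remaining carry: 5

0x5c3ce96c2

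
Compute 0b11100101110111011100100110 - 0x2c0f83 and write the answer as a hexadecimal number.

0x36b67a3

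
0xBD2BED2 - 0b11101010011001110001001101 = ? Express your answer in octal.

0o1012221205

0xBD2BED2 = 0o1364537322 in octal.
0b11101010011001110001001101 = 0o352316115 in octal.
Subtract column by column in base 8:
  2-5 → 5 (borrow)
  2-1-1 → 0
  3-1 → 2
  7-6 → 1
  3-1 → 2
  5-3 → 2
  4-2 → 2
  6-5 → 1
  3-3 → 0
  1-0 → 1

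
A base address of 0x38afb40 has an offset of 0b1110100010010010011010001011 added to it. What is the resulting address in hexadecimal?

0b1110100010010010011010001011 = 0xe89268b in hexadecimal.
Add column by column in base 16, right to left:
  0+b = b
  4+8 = c
  b+6 = 1 carry 1
  f+2+1 = 2 carry 1
  a+9+1 = 4 carry 1
  8+8+1 = 1 carry 1
  3+e+1 = 2 carry 1
  final carry 1

0x121421cb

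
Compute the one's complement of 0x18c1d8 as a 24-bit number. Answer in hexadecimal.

0xe73e27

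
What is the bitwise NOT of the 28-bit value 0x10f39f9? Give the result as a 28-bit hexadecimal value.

Each hex digit d becomes f−d:
  1→e, 0→f, f→0, 3→c, 9→6, f→0, 9→6

0xef0c606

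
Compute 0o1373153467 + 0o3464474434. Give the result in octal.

Add column by column in base 8, right to left:
  7+4 = 3 carry 1
  6+3+1 = 2 carry 1
  4+4+1 = 1 carry 1
  3+4+1 = 0 carry 1
  5+7+1 = 5 carry 1
  1+4+1 = 6
  3+4 = 7
  7+6 = 5 carry 1
  3+4+1 = 0 carry 1
  1+3+1 = 5

0o5057650123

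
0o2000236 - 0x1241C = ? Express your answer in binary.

0b1101101110010000010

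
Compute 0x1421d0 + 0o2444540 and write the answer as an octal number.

0x1421d0 = 0o5020720 in octal.
Add column by column in base 8, right to left:
  0+0 = 0
  2+4 = 6
  7+5 = 4 carry 1
  0+4+1 = 5
  2+4 = 6
  0+4 = 4
  5+2 = 7

0o7465460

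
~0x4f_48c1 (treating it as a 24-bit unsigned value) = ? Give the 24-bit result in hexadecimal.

0xb0b73e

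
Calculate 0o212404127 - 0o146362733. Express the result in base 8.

0o44021174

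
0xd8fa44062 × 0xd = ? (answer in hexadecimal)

0xb04b5744fa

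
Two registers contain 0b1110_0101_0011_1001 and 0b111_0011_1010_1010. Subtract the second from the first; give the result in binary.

Subtract column by column in base 2:
  1-0 → 1
  0-1 → 1 (borrow)
  0-0-1 → 1 (borrow)
  1-1-1 → 1 (borrow)
  1-0-1 → 0
  1-1 → 0
  0-0 → 0
  0-1 → 1 (borrow)
  1-1-1 → 1 (borrow)
  0-1-1 → 0 (borrow)
  1-0-1 → 0
  0-0 → 0
  0-1 → 1 (borrow)
  1-1-1 → 1 (borrow)
  1-1-1 → 1 (borrow)
  1-0-1 → 0

0b111000110001111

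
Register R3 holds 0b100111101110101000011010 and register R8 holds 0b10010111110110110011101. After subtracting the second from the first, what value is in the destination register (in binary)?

0b10100101111110001111101

Subtract column by column in base 2:
  0-1 → 1 (borrow)
  1-0-1 → 0
  0-1 → 1 (borrow)
  1-1-1 → 1 (borrow)
  1-1-1 → 1 (borrow)
  0-0-1 → 1 (borrow)
  0-0-1 → 1 (borrow)
  0-1-1 → 0 (borrow)
  0-1-1 → 0 (borrow)
  1-0-1 → 0
  0-1 → 1 (borrow)
  1-1-1 → 1 (borrow)
  0-0-1 → 1 (borrow)
  1-1-1 → 1 (borrow)
  1-1-1 → 1 (borrow)
  1-1-1 → 1 (borrow)
  0-1-1 → 0 (borrow)
  1-1-1 → 1 (borrow)
  1-0-1 → 0
  1-1 → 0
  1-0 → 1
  0-0 → 0
  0-1 → 1 (borrow)
  1-0-1 → 0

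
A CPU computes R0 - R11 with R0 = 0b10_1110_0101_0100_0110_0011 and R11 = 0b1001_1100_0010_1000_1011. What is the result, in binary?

0b1001001001000111011000

Subtract column by column in base 2:
  1-1 → 0
  1-1 → 0
  0-0 → 0
  0-1 → 1 (borrow)
  0-0-1 → 1 (borrow)
  1-0-1 → 0
  1-0 → 1
  0-1 → 1 (borrow)
  0-0-1 → 1 (borrow)
  0-1-1 → 0 (borrow)
  1-0-1 → 0
  0-0 → 0
  1-0 → 1
  0-0 → 0
  1-1 → 0
  0-1 → 1 (borrow)
  0-1-1 → 0 (borrow)
  1-0-1 → 0
  1-0 → 1
  1-1 → 0
  0-0 → 0
  1-0 → 1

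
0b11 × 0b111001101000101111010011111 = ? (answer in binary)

0b10101100111010001101111011101

Multiply each base-2 digit by 3, carrying:
  1×3 = 3 → write 1 carry 1
  1×3+1 = 4 → write 0 carry 2
  1×3+2 = 5 → write 1 carry 2
  1×3+2 = 5 → write 1 carry 2
  1×3+2 = 5 → write 1 carry 2
  0×3+2 = 2 → write 0 carry 1
  0×3+1 = 1 → write 1
  1×3 = 3 → write 1 carry 1
  0×3+1 = 1 → write 1
  1×3 = 3 → write 1 carry 1
  1×3+1 = 4 → write 0 carry 2
  1×3+2 = 5 → write 1 carry 2
  1×3+2 = 5 → write 1 carry 2
  0×3+2 = 2 → write 0 carry 1
  1×3+1 = 4 → write 0 carry 2
  0×3+2 = 2 → write 0 carry 1
  0×3+1 = 1 → write 1
  0×3 = 0 → write 0
  1×3 = 3 → write 1 carry 1
  0×3+1 = 1 → write 1
  1×3 = 3 → write 1 carry 1
  1×3+1 = 4 → write 0 carry 2
  0×3+2 = 2 → write 0 carry 1
  0×3+1 = 1 → write 1
  1×3 = 3 → write 1 carry 1
  1×3+1 = 4 → write 0 carry 2
  1×3+2 = 5 → write 1 carry 2
  remaining carry: 10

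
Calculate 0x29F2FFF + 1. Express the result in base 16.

0x29F3000

The trailing 3 digits are F (max in base 16), so adding 1 cascades: they roll to 0 and the next digit up increments.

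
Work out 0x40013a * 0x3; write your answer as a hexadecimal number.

Multiply each base-16 digit by 3, carrying:
  a×3 = 30 → write e carry 1
  3×3+1 = 10 → write a
  1×3 = 3 → write 3
  0×3 = 0 → write 0
  0×3 = 0 → write 0
  4×3 = 12 → write c

0xc003ae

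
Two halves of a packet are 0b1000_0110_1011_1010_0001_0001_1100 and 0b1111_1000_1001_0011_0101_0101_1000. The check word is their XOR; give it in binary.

XOR bit by bit (1 where the bits differ):
  1000011010111010000100011100
^ 1111100010010011010101011000
= 0111111000101001010001000100

0b0111111000101001010001000100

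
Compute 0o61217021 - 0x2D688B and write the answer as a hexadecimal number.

0x97B586

0o61217021 = 0xC51E11 in hexadecimal.
Subtract column by column in base 16:
  1-B → 6 (borrow)
  1-8-1 → 8 (borrow)
  E-8-1 → 5
  1-6 → B (borrow)
  5-D-1 → 7 (borrow)
  C-2-1 → 9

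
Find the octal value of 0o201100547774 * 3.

Multiply each base-8 digit by 3, carrying:
  4×3 = 12 → write 4 carry 1
  7×3+1 = 22 → write 6 carry 2
  7×3+2 = 23 → write 7 carry 2
  7×3+2 = 23 → write 7 carry 2
  4×3+2 = 14 → write 6 carry 1
  5×3+1 = 16 → write 0 carry 2
  0×3+2 = 2 → write 2
  0×3 = 0 → write 0
  1×3 = 3 → write 3
  1×3 = 3 → write 3
  0×3 = 0 → write 0
  2×3 = 6 → write 6

0o603302067764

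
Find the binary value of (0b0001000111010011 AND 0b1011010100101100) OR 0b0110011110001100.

0b111011110001100

0b0001000111010011 AND 0b1011010100101100 = 0b0001000100000000.
Then OR with 0b0110011110001100.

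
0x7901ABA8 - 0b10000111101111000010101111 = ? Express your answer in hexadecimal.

0x76E2BAF9

0b10000111101111000010101111 = 0x21EF0AF in hexadecimal.
Subtract column by column in base 16:
  8-F → 9 (borrow)
  A-A-1 → F (borrow)
  B-0-1 → A
  A-F → B (borrow)
  1-E-1 → 2 (borrow)
  0-1-1 → E (borrow)
  9-2-1 → 6
  7-0 → 7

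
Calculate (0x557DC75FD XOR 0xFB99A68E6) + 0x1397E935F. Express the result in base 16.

First 0x557DC75FD XOR 0xFB99A68E6 = 0xAEE461D1B.
Add column by column in base 16, right to left:
  B+F = A carry 1
  1+5+1 = 7
  D+3 = 0 carry 1
  1+9+1 = B
  6+E = 4 carry 1
  4+7+1 = C
  E+9 = 7 carry 1
  E+3+1 = 2 carry 1
  A+1+1 = C

0xC27C4B07A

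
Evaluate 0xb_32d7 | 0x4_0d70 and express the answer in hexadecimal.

0xf3ff7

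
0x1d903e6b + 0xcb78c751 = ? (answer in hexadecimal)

0xe90905bc

Add column by column in base 16, right to left:
  b+1 = c
  6+5 = b
  e+7 = 5 carry 1
  3+c+1 = 0 carry 1
  0+8+1 = 9
  9+7 = 0 carry 1
  d+b+1 = 9 carry 1
  1+c+1 = e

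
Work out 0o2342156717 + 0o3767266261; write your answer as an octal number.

Add column by column in base 8, right to left:
  7+1 = 0 carry 1
  1+6+1 = 0 carry 1
  7+2+1 = 2 carry 1
  6+6+1 = 5 carry 1
  5+6+1 = 4 carry 1
  1+2+1 = 4
  2+7 = 1 carry 1
  4+6+1 = 3 carry 1
  3+7+1 = 3 carry 1
  2+3+1 = 6

0o6331445200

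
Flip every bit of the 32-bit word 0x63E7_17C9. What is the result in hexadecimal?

0x9C18E836

Each hex digit d becomes F−d:
  6→9, 3→C, E→1, 7→8, 1→E, 7→8, C→3, 9→6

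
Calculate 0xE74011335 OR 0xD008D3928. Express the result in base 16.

0xF748D3B3D

OR each hex digit independently (no carries):
  E|D=F, 7|0=7, 4|0=4, 0|8=8, 1|D=D, 1|3=3, 3|9=B, 3|2=3, 5|8=D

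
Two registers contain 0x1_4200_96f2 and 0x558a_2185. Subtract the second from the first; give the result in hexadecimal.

0xec76756d

Subtract column by column in base 16:
  2-5 → d (borrow)
  f-8-1 → 6
  6-1 → 5
  9-2 → 7
  0-a → 6 (borrow)
  0-8-1 → 7 (borrow)
  2-5-1 → c (borrow)
  4-5-1 → e (borrow)
  1-0-1 → 0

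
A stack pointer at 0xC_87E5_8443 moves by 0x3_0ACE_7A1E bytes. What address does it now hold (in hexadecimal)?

Add column by column in base 16, right to left:
  3+E = 1 carry 1
  4+1+1 = 6
  4+A = E
  8+7 = F
  5+E = 3 carry 1
  E+C+1 = B carry 1
  7+A+1 = 2 carry 1
  8+0+1 = 9
  C+3 = F

0xF92B3FE61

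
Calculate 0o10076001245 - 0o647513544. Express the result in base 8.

0o7226265501

Subtract column by column in base 8:
  5-4 → 1
  4-4 → 0
  2-5 → 5 (borrow)
  1-3-1 → 5 (borrow)
  0-1-1 → 6 (borrow)
  0-5-1 → 2 (borrow)
  6-7-1 → 6 (borrow)
  7-4-1 → 2
  0-6 → 2 (borrow)
  0-0-1 → 7 (borrow)
  1-0-1 → 0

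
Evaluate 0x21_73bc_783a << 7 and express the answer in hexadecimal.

0x10b9de3c1d00

7 bits is not a whole number of base-16 digits; in binary: 10000101110011101111000111100000111010 << 7 = 100001011100111011110001111000001110100000000.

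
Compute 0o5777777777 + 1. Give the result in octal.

0o6000000000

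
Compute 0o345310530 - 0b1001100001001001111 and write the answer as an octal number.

0b1001100001001001111 = 0o1141117 in octal.
Subtract column by column in base 8:
  0-7 → 1 (borrow)
  3-1-1 → 1
  5-1 → 4
  0-1 → 7 (borrow)
  1-4-1 → 4 (borrow)
  3-1-1 → 1
  5-1 → 4
  4-0 → 4
  3-0 → 3

0o344147411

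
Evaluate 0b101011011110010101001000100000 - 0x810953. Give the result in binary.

0x810953 = 0b100000010000100101010011 in binary.
Subtract column by column in base 2:
  0-1 → 1 (borrow)
  0-1-1 → 0 (borrow)
  0-0-1 → 1 (borrow)
  0-0-1 → 1 (borrow)
  0-1-1 → 0 (borrow)
  1-0-1 → 0
  0-1 → 1 (borrow)
  0-0-1 → 1 (borrow)
  0-1-1 → 0 (borrow)
  1-0-1 → 0
  0-0 → 0
  0-1 → 1 (borrow)
  1-0-1 → 0
  0-0 → 0
  1-0 → 1
  0-0 → 0
  1-1 → 0
  0-0 → 0
  0-0 → 0
  1-0 → 1
  1-0 → 1
  1-0 → 1
  1-0 → 1
  0-1 → 1 (borrow)
  1-0-1 → 0
  1-0 → 1
  0-0 → 0
  1-0 → 1
  0-0 → 0
  1-0 → 1

0b101010111110000100100011001101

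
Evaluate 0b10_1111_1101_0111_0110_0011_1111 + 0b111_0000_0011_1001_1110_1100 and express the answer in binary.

Add column by column in base 2, right to left:
  1+0 = 1
  1+0 = 1
  1+1 = 0 carry 1
  1+1+1 = 1 carry 1
  1+0+1 = 0 carry 1
  1+1+1 = 1 carry 1
  0+1+1 = 0 carry 1
  0+1+1 = 0 carry 1
  0+1+1 = 0 carry 1
  1+0+1 = 0 carry 1
  1+0+1 = 0 carry 1
  0+1+1 = 0 carry 1
  1+1+1 = 1 carry 1
  1+1+1 = 1 carry 1
  1+0+1 = 0 carry 1
  0+0+1 = 1
  1+0 = 1
  0+0 = 0
  1+0 = 1
  1+0 = 1
  1+1 = 0 carry 1
  1+1+1 = 1 carry 1
  1+1+1 = 1 carry 1
  1+0+1 = 0 carry 1
  0+0+1 = 1
  1+0 = 1

0b11011011011011000000101011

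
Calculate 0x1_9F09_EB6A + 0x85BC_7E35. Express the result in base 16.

0x224C6699F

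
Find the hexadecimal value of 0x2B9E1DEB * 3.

0x82DA59C1

Multiply each base-16 digit by 3, carrying:
  B×3 = 33 → write 1 carry 2
  E×3+2 = 44 → write C carry 2
  D×3+2 = 41 → write 9 carry 2
  1×3+2 = 5 → write 5
  E×3 = 42 → write A carry 2
  9×3+2 = 29 → write D carry 1
  B×3+1 = 34 → write 2 carry 2
  2×3+2 = 8 → write 8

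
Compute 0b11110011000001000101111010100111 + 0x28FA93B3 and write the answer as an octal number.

0b11110011000001000101111010100111 = 0o36301057247 in octal.
0x28FA93B3 = 0o5076511663 in octal.
Add column by column in base 8, right to left:
  7+3 = 2 carry 1
  4+6+1 = 3 carry 1
  2+6+1 = 1 carry 1
  7+1+1 = 1 carry 1
  5+1+1 = 7
  0+5 = 5
  1+6 = 7
  0+7 = 7
  3+0 = 3
  6+5 = 3 carry 1
  3+0+1 = 4

0o43377571132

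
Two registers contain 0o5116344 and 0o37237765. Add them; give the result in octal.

Add column by column in base 8, right to left:
  4+5 = 1 carry 1
  4+6+1 = 3 carry 1
  3+7+1 = 3 carry 1
  6+7+1 = 6 carry 1
  1+3+1 = 5
  1+2 = 3
  5+7 = 4 carry 1
  0+3+1 = 4

0o44356331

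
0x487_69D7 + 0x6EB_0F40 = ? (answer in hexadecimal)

Add column by column in base 16, right to left:
  7+0 = 7
  D+4 = 1 carry 1
  9+F+1 = 9 carry 1
  6+0+1 = 7
  7+B = 2 carry 1
  8+E+1 = 7 carry 1
  4+6+1 = B

0xB727917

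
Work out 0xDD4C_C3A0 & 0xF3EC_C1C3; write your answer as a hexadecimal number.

0xD14CC180

AND each hex digit independently (no carries):
  D&F=D, D&3=1, 4&E=4, C&C=C, C&C=C, 3&1=1, A&C=8, 0&3=0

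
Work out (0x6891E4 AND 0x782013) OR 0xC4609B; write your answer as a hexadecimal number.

0x6891E4 AND 0x782013 = 0x680000.
Then OR with 0xC4609B.

0xEC609B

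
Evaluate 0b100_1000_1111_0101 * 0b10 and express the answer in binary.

Multiply each base-2 digit by 2, carrying:
  1×2 = 2 → write 0 carry 1
  0×2+1 = 1 → write 1
  1×2 = 2 → write 0 carry 1
  0×2+1 = 1 → write 1
  1×2 = 2 → write 0 carry 1
  1×2+1 = 3 → write 1 carry 1
  1×2+1 = 3 → write 1 carry 1
  1×2+1 = 3 → write 1 carry 1
  0×2+1 = 1 → write 1
  0×2 = 0 → write 0
  0×2 = 0 → write 0
  1×2 = 2 → write 0 carry 1
  0×2+1 = 1 → write 1
  0×2 = 0 → write 0
  1×2 = 2 → write 0 carry 1
  remaining carry: 1

0b1001000111101010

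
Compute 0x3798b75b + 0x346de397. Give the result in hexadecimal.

0x6c069af2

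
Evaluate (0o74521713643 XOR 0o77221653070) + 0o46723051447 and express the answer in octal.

First 0o74521713643 XOR 0o77221653070 = 0o03700140633.
Add column by column in base 8, right to left:
  3+7 = 2 carry 1
  3+4+1 = 0 carry 1
  6+4+1 = 3 carry 1
  0+1+1 = 2
  4+5 = 1 carry 1
  1+0+1 = 2
  0+3 = 3
  0+2 = 2
  7+7 = 6 carry 1
  3+6+1 = 2 carry 1
  0+4+1 = 5

0o52623212302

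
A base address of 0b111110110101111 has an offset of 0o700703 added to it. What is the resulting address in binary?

0b111111111101110010

0o700703 = 0b111000000111000011 in binary.
Add column by column in base 2, right to left:
  1+1 = 0 carry 1
  1+1+1 = 1 carry 1
  1+0+1 = 0 carry 1
  1+0+1 = 0 carry 1
  0+0+1 = 1
  1+0 = 1
  0+1 = 1
  1+1 = 0 carry 1
  1+1+1 = 1 carry 1
  0+0+1 = 1
  1+0 = 1
  1+0 = 1
  1+0 = 1
  1+0 = 1
  1+0 = 1
  0+1 = 1
  0+1 = 1
  0+1 = 1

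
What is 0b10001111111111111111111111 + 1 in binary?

The trailing 22 digits are 1 (max in base 2), so adding 1 cascades: they roll to 0 and the next digit up increments.

0b10010000000000000000000000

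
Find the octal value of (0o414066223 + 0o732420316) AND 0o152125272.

Add column by column in base 8, right to left:
  3+6 = 1 carry 1
  2+1+1 = 4
  2+3 = 5
  6+0 = 6
  6+2 = 0 carry 1
  0+4+1 = 5
  4+2 = 6
  1+3 = 4
  4+7 = 3 carry 1
  final carry 1
Sum = 0o1346506541; now AND with 0o152125272:
  1&0=0, 3&1=1, 4&5=4, 6&2=2, 5&1=1, 0&2=0, 6&5=4, 5&2=0, 4&7=4, 1&2=0

0o142104040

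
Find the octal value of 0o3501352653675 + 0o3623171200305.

Add column by column in base 8, right to left:
  5+5 = 2 carry 1
  7+0+1 = 0 carry 1
  6+3+1 = 2 carry 1
  3+0+1 = 4
  5+0 = 5
  6+2 = 0 carry 1
  2+1+1 = 4
  5+7 = 4 carry 1
  3+1+1 = 5
  1+3 = 4
  0+2 = 2
  5+6 = 3 carry 1
  3+3+1 = 7

0o7324544054202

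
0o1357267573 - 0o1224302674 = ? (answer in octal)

0o132764677

Subtract column by column in base 8:
  3-4 → 7 (borrow)
  7-7-1 → 7 (borrow)
  5-6-1 → 6 (borrow)
  7-2-1 → 4
  6-0 → 6
  2-3 → 7 (borrow)
  7-4-1 → 2
  5-2 → 3
  3-2 → 1
  1-1 → 0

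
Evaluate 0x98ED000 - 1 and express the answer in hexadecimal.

0x98ECFFF

The trailing 3 digits are 0, so subtracting 1 borrows through: they become F and the next digit up decrements.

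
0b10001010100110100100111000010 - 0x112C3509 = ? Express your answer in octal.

0b10001010100110100100111000010 = 0o2124644702 in octal.
0x112C3509 = 0o2113032411 in octal.
Subtract column by column in base 8:
  2-1 → 1
  0-1 → 7 (borrow)
  7-4-1 → 2
  4-2 → 2
  4-3 → 1
  6-0 → 6
  4-3 → 1
  2-1 → 1
  1-1 → 0
  2-2 → 0

0o11612271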